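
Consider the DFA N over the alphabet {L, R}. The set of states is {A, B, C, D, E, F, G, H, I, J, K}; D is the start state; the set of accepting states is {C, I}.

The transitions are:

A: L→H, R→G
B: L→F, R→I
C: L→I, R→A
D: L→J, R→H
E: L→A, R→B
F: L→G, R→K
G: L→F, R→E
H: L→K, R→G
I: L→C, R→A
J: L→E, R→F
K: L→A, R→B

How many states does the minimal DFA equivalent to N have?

7

Initial partition by acceptance: {C,I} | {A,B,D,E,F,G,H,J,K}.
On input R, block {A,B,D,E,F,G,H,J,K} splits into {A,D,E,F,G,H,J,K} and {B}.
Refine {A,D,E,F,G,H,J,K} on symbol R: members go to different blocks, giving {A,D,F,G,H,J} and {E,K}.
Refine {A,D,F,G,H,J} on symbol L: members go to different blocks, giving {A,D,F,G} and {H,J}.
Split {A,D,F,G} by δ(·,L) → {A,D} and {F,G}.
On input R, block {A,D} splits into {A} and {D}.
Stable partition: {C,I} | {A} | {B} | {E,K} | {H,J} | {F,G} | {D} — 7 equivalence classes.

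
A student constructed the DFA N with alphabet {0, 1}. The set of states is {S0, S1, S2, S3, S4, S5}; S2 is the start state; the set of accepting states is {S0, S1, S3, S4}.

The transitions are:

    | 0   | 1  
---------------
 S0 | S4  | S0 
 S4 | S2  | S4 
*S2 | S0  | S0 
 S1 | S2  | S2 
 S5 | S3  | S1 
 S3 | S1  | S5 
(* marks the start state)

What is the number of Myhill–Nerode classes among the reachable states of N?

First remove the unreachable states {S1,S3,S5}; 3 states remain.
P0 = {S0,S4} | {S2}.
Refine {S0,S4} on symbol 0: members go to different blocks, giving {S0} and {S4}.
Stable partition: {S0} | {S2} | {S4} — 3 equivalence classes.

3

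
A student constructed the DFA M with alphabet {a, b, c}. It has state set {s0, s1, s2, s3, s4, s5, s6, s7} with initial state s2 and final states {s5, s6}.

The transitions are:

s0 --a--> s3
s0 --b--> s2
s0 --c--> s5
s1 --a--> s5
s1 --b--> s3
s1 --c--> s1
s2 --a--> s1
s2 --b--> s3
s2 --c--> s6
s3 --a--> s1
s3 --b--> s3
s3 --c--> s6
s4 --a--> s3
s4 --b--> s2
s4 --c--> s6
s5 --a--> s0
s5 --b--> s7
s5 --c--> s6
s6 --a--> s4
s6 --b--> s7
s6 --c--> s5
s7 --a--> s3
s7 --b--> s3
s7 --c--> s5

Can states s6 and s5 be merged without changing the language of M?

Yes

Start with accepting vs non-accepting: {s5,s6} | {s0,s1,s2,s3,s4,s7}.
Refine {s0,s1,s2,s3,s4,s7} on symbol a: members go to different blocks, giving {s0,s2,s3,s4,s7} and {s1}.
On input a, block {s0,s2,s3,s4,s7} splits into {s0,s4,s7} and {s2,s3}.
No further refinement is possible. Final partition (4 blocks): {s5,s6} | {s0,s4,s7} | {s1} | {s2,s3}.
s6 and s5 lie in the same block of the stable partition, so they are equivalent — no string distinguishes them.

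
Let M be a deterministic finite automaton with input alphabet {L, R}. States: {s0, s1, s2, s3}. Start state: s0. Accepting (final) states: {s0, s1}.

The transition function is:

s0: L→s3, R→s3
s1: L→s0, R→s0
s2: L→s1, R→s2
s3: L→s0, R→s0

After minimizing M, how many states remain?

2

Reachable states from the start: {s0,s3}. Unreachable: {s1,s2} — drop them.
P0 = {s0} | {s3}.
No further refinement is possible. Final partition (2 blocks): {s0} | {s3}.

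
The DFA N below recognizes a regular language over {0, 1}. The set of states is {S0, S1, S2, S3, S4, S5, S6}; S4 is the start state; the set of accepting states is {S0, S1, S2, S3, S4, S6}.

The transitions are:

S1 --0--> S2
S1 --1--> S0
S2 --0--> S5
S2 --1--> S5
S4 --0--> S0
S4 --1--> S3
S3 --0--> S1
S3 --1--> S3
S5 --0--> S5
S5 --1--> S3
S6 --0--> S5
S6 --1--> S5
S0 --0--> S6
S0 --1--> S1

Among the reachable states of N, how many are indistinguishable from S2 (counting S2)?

Initial partition by acceptance: {S0,S1,S2,S3,S4,S6} | {S5}.
Refine {S0,S1,S2,S3,S4,S6} on symbol 0: members go to different blocks, giving {S0,S1,S3,S4} and {S2,S6}.
Split {S0,S1,S3,S4} by δ(·,0) → {S0,S1} and {S3,S4}.
No further refinement is possible. Final partition (4 blocks): {S0,S1} | {S5} | {S2,S6} | {S3,S4}.
The equivalence class containing S2 is {S2,S6}, of size 2.

2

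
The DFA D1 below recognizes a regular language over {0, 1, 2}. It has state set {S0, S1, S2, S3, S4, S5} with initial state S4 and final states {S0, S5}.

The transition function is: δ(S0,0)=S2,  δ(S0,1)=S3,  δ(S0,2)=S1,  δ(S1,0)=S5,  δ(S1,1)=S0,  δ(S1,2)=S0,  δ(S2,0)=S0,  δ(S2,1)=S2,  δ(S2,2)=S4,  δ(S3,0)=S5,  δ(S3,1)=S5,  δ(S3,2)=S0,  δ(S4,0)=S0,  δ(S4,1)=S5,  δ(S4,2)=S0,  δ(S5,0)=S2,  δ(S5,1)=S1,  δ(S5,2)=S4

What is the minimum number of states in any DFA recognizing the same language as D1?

Every state is reachable, so we keep all 6.
Initial partition by acceptance: {S0,S5} | {S1,S2,S3,S4}.
Refine {S1,S2,S3,S4} on symbol 1: members go to different blocks, giving {S1,S3,S4} and {S2}.
Stable partition: {S0,S5} | {S1,S3,S4} | {S2} — 3 equivalence classes.

3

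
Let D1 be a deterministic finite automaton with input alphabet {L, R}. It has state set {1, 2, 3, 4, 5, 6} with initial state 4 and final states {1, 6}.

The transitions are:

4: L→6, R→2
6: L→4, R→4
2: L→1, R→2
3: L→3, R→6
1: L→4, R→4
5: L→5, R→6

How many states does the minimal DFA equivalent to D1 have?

2

Reachable states from the start: {1,2,4,6}. Unreachable: {3,5} — drop them.
P0 = {1,6} | {2,4}.
No further refinement is possible. Final partition (2 blocks): {1,6} | {2,4}.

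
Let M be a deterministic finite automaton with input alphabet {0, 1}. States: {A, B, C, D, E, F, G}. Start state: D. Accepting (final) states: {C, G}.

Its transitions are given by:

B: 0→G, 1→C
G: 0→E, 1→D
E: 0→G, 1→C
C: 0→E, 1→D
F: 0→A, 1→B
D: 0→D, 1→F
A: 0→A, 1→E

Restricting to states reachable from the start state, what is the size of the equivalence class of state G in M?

All states are reachable from the start state.
Start with accepting vs non-accepting: {C,G} | {A,B,D,E,F}.
Split {A,B,D,E,F} by δ(·,0) → {A,D,F} and {B,E}.
Refine {A,D,F} on symbol 1: members go to different blocks, giving {A,F} and {D}.
No further refinement is possible. Final partition (4 blocks): {C,G} | {A,F} | {B,E} | {D}.
State G belongs to the block {C,G}, which has 2 states.

2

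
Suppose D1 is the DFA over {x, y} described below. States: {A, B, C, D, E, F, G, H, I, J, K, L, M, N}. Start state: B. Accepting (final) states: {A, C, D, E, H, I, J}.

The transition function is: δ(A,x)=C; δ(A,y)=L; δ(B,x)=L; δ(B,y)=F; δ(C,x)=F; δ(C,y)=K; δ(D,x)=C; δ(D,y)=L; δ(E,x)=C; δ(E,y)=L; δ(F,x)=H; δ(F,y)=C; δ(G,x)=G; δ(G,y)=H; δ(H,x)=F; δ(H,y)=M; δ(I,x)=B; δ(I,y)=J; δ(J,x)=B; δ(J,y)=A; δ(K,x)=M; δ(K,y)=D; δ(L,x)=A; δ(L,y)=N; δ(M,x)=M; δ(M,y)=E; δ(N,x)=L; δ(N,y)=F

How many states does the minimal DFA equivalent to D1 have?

States {G,I,J} cannot be reached from the start state, so discard them.
Start with accepting vs non-accepting: {A,C,D,E,H} | {B,F,K,L,M,N}.
On input x, block {A,C,D,E,H} splits into {A,D,E} and {C,H}.
Refine {B,F,K,L,M,N} on symbol x: members go to different blocks, giving {B,K,M,N} and {F} and {L}.
Split {B,K,M,N} by δ(·,x) → {B,N} and {K,M}.
The partition is now stable with 6 blocks: {A,D,E} | {B,N} | {C,H} | {F} | {L} | {K,M}.

6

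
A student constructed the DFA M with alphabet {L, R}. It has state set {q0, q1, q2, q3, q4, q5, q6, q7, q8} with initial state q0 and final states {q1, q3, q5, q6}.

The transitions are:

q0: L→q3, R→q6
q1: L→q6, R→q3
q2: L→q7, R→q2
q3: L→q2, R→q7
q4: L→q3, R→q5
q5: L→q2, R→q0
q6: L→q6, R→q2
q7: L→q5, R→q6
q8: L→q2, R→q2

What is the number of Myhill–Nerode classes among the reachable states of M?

Reachable states from the start: {q0,q2,q3,q5,q6,q7}. Unreachable: {q1,q4,q8} — drop them.
Start with accepting vs non-accepting: {q3,q5,q6} | {q0,q2,q7}.
Refine {q3,q5,q6} on symbol L: members go to different blocks, giving {q3,q5} and {q6}.
Refine {q0,q2,q7} on symbol L: members go to different blocks, giving {q0,q7} and {q2}.
The partition is now stable with 4 blocks: {q3,q5} | {q0,q7} | {q6} | {q2}.

4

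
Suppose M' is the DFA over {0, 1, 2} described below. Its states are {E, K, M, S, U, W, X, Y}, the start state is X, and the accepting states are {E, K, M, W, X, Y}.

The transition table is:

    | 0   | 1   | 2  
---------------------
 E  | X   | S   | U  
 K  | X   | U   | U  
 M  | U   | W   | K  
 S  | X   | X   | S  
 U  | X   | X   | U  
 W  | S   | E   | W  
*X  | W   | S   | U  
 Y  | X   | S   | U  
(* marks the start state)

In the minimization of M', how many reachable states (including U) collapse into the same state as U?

2

States {K,M,Y} cannot be reached from the start state, so discard them.
Start with accepting vs non-accepting: {E,W,X} | {S,U}.
On input 0, block {E,W,X} splits into {E,X} and {W}.
Split {E,X} by δ(·,0) → {X} and {E}.
The partition is now stable with 4 blocks: {X} | {S,U} | {W} | {E}.
The equivalence class containing U is {S,U}, of size 2.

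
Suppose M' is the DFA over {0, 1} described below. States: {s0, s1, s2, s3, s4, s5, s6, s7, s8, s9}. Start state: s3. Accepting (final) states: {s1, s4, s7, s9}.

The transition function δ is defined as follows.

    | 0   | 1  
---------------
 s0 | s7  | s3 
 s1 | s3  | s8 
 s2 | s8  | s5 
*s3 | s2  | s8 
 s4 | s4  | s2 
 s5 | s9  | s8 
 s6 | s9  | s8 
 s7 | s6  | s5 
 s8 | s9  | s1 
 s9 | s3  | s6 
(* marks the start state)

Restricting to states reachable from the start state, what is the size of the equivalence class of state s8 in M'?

First remove the unreachable states {s0,s4,s7}; 7 states remain.
Initial partition by acceptance: {s1,s9} | {s2,s3,s5,s6,s8}.
Split {s2,s3,s5,s6,s8} by δ(·,0) → {s5,s6,s8} and {s2,s3}.
On input 1, block {s5,s6,s8} splits into {s5,s6} and {s8}.
On input 1, block {s1,s9} splits into {s1} and {s9}.
On input 0, block {s2,s3} splits into {s2} and {s3}.
The partition is now stable with 6 blocks: {s1} | {s5,s6} | {s2} | {s8} | {s9} | {s3}.
State s8 belongs to the block {s8}, which has 1 states.

1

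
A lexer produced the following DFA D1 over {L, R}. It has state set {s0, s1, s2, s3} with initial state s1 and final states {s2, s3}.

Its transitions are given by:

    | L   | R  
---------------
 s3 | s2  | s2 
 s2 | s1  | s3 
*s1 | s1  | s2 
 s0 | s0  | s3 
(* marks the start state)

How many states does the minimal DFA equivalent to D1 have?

Reachable states from the start: {s1,s2,s3}. Unreachable: {s0} — drop them.
P0 = {s2,s3} | {s1}.
On input L, block {s2,s3} splits into {s2} and {s3}.
No further refinement is possible. Final partition (3 blocks): {s2} | {s1} | {s3}.

3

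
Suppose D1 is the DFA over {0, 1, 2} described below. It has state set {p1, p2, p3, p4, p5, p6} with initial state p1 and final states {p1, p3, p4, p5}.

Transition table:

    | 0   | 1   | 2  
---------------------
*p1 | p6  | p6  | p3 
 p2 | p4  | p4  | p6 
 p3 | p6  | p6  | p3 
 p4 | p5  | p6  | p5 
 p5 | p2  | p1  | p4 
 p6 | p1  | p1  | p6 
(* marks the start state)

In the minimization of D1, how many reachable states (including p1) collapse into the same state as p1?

States {p2,p4,p5} cannot be reached from the start state, so discard them.
Start with accepting vs non-accepting: {p1,p3} | {p6}.
The partition is now stable with 2 blocks: {p1,p3} | {p6}.
State p1 belongs to the block {p1,p3}, which has 2 states.

2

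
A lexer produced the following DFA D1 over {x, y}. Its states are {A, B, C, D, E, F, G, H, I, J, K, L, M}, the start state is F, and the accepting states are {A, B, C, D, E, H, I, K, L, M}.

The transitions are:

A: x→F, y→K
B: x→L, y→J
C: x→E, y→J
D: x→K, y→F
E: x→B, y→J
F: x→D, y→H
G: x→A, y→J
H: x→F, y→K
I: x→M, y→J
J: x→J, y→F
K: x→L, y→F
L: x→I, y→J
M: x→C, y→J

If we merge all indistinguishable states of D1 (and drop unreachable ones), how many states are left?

6

Reachable states from the start: {B,C,D,E,F,H,I,J,K,L,M}. Unreachable: {A,G} — drop them.
P0 = {B,C,D,E,H,I,K,L,M} | {F,J}.
On input x, block {B,C,D,E,H,I,K,L,M} splits into {B,C,D,E,I,K,L,M} and {H}.
Split {F,J} by δ(·,x) → {F} and {J}.
Refine {B,C,D,E,I,K,L,M} on symbol y: members go to different blocks, giving {B,C,E,I,L,M} and {D,K}.
On input x, block {D,K} splits into {D} and {K}.
Stable partition: {B,C,E,I,L,M} | {F} | {H} | {J} | {D} | {K} — 6 equivalence classes.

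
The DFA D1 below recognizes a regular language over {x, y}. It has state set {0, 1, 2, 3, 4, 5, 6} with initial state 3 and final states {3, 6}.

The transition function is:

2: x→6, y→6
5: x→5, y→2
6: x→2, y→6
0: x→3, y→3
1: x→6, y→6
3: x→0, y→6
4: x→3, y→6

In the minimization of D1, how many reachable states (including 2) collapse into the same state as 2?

First remove the unreachable states {1,4,5}; 4 states remain.
Start with accepting vs non-accepting: {3,6} | {0,2}.
No further refinement is possible. Final partition (2 blocks): {3,6} | {0,2}.
The equivalence class containing 2 is {0,2}, of size 2.

2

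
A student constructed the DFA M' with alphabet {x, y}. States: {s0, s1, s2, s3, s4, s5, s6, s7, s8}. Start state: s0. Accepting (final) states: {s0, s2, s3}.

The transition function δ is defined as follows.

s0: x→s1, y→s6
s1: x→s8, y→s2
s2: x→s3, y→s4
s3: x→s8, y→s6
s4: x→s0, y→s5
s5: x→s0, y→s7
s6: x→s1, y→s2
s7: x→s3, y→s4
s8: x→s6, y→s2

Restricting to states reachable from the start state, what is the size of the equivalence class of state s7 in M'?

All states are reachable from the start state.
P0 = {s0,s2,s3} | {s1,s4,s5,s6,s7,s8}.
Split {s0,s2,s3} by δ(·,x) → {s0,s3} and {s2}.
On input x, block {s1,s4,s5,s6,s7,s8} splits into {s1,s6,s8} and {s4,s5,s7}.
The partition is now stable with 4 blocks: {s0,s3} | {s1,s6,s8} | {s2} | {s4,s5,s7}.
State s7 belongs to the block {s4,s5,s7}, which has 3 states.

3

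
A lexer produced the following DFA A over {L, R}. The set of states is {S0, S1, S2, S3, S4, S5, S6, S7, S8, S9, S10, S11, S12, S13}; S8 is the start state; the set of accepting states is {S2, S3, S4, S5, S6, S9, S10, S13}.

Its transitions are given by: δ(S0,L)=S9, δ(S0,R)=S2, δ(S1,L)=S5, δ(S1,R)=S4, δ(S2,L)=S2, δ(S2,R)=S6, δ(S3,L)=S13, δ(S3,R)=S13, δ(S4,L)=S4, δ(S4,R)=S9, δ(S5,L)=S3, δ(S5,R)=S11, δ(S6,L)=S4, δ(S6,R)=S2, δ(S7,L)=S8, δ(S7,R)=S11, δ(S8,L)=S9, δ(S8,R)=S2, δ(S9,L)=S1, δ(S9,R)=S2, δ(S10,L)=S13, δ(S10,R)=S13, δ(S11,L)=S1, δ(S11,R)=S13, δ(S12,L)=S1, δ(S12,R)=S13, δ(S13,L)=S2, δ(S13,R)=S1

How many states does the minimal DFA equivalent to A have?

10

Reachable states from the start: {S1,S2,S3,S4,S5,S6,S8,S9,S11,S13}. Unreachable: {S0,S7,S10,S12} — drop them.
P0 = {S2,S3,S4,S5,S6,S9,S13} | {S1,S8,S11}.
On input L, block {S2,S3,S4,S5,S6,S9,S13} splits into {S2,S3,S4,S5,S6,S13} and {S9}.
Split {S2,S3,S4,S5,S6,S13} by δ(·,R) → {S2,S3,S6} and {S5,S13} and {S4}.
Refine {S2,S3,S6} on symbol L: members go to different blocks, giving {S2} and {S3} and {S6}.
Split {S1,S8,S11} by δ(·,L) → {S1} and {S8} and {S11}.
Refine {S5,S13} on symbol L: members go to different blocks, giving {S5} and {S13}.
Stable partition: {S2} | {S1} | {S9} | {S5} | {S4} | {S3} | {S6} | {S8} | {S11} | {S13} — 10 equivalence classes.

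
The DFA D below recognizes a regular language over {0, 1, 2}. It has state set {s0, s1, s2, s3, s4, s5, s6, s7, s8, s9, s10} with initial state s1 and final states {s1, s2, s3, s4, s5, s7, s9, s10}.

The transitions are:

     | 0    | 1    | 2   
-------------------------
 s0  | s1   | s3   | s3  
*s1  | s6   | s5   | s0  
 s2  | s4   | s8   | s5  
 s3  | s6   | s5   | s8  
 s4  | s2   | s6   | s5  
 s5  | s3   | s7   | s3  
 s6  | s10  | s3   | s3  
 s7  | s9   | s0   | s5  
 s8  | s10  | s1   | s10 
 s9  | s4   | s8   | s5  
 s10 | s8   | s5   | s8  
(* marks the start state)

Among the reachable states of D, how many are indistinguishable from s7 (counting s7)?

P0 = {s1,s2,s3,s4,s5,s7,s9,s10} | {s0,s6,s8}.
Refine {s1,s2,s3,s4,s5,s7,s9,s10} on symbol 0: members go to different blocks, giving {s2,s4,s5,s7,s9} and {s1,s3,s10}.
Refine {s2,s4,s5,s7,s9} on symbol 0: members go to different blocks, giving {s2,s4,s7,s9} and {s5}.
Stable partition: {s2,s4,s7,s9} | {s0,s6,s8} | {s1,s3,s10} | {s5} — 4 equivalence classes.
The equivalence class containing s7 is {s2,s4,s7,s9}, of size 4.

4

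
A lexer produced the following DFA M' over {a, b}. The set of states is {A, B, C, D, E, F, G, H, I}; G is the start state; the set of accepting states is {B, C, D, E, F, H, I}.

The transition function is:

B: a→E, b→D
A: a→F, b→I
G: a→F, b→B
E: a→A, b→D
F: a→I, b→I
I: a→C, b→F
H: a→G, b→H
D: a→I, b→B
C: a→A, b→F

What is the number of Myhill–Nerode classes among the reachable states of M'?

Reachable states from the start: {A,B,C,D,E,F,G,I}. Unreachable: {H} — drop them.
Initial partition by acceptance: {B,C,D,E,F,I} | {A,G}.
On input a, block {B,C,D,E,F,I} splits into {B,D,F,I} and {C,E}.
On input a, block {B,D,F,I} splits into {B,I} and {D,F}.
No further refinement is possible. Final partition (4 blocks): {B,I} | {A,G} | {C,E} | {D,F}.

4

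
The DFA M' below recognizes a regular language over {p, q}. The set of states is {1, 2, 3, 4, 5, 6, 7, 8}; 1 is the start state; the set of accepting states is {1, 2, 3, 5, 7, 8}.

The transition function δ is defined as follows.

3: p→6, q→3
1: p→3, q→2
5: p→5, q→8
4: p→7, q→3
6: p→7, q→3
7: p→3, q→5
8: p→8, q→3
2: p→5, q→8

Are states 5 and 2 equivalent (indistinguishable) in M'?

Yes

States {4} cannot be reached from the start state, so discard them.
P0 = {1,2,3,5,7,8} | {6}.
On input p, block {1,2,3,5,7,8} splits into {1,2,5,7,8} and {3}.
Refine {1,2,5,7,8} on symbol p: members go to different blocks, giving {2,5,8} and {1,7}.
Refine {2,5,8} on symbol q: members go to different blocks, giving {2,5} and {8}.
Stable partition: {2,5} | {6} | {3} | {1,7} | {8} — 5 equivalence classes.
5 and 2 lie in the same block of the stable partition, so they are equivalent — no string distinguishes them.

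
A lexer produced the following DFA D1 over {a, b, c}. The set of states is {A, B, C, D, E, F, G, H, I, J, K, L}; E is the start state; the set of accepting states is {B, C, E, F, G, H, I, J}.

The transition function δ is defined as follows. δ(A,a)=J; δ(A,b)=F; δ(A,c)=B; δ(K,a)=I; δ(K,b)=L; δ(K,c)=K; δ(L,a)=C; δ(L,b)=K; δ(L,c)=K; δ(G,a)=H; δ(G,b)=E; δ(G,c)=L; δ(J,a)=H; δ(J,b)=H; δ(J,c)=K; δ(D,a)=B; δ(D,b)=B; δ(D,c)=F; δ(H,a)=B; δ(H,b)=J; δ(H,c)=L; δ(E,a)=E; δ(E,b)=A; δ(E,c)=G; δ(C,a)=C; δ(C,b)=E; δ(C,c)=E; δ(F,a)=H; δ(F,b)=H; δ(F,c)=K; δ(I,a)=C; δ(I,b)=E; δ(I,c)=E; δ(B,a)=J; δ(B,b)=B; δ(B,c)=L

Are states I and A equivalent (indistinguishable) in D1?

No

First remove the unreachable states {D}; 11 states remain.
Start with accepting vs non-accepting: {B,C,E,F,G,H,I,J} | {A,K,L}.
Refine {B,C,E,F,G,H,I,J} on symbol b: members go to different blocks, giving {B,C,F,G,H,I,J} and {E}.
Refine {B,C,F,G,H,I,J} on symbol b: members go to different blocks, giving {B,F,H,J} and {C,G,I}.
Refine {A,K,L} on symbol a: members go to different blocks, giving {K,L} and {A}.
Split {C,G,I} by δ(·,a) → {C,I} and {G}.
Stable partition: {B,F,H,J} | {K,L} | {E} | {C,I} | {A} | {G} — 6 equivalence classes.
I and A end up in different blocks, so they are distinguishable. For instance, the string 'ε' is accepted from only I.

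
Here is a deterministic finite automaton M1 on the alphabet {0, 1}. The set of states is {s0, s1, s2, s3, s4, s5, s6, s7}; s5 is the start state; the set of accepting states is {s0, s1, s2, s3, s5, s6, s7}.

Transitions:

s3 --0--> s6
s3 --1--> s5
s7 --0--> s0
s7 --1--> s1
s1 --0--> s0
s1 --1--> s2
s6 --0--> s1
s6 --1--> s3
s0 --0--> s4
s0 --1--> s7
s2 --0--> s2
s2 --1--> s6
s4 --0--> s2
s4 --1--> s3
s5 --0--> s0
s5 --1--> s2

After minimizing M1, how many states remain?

7

P0 = {s0,s1,s2,s3,s5,s6,s7} | {s4}.
On input 0, block {s0,s1,s2,s3,s5,s6,s7} splits into {s1,s2,s3,s5,s6,s7} and {s0}.
On input 0, block {s1,s2,s3,s5,s6,s7} splits into {s1,s5,s7} and {s2,s3,s6}.
Refine {s1,s5,s7} on symbol 1: members go to different blocks, giving {s1,s5} and {s7}.
Refine {s2,s3,s6} on symbol 0: members go to different blocks, giving {s2,s3} and {s6}.
Refine {s2,s3} on symbol 0: members go to different blocks, giving {s2} and {s3}.
The partition is now stable with 7 blocks: {s1,s5} | {s4} | {s0} | {s2} | {s7} | {s6} | {s3}.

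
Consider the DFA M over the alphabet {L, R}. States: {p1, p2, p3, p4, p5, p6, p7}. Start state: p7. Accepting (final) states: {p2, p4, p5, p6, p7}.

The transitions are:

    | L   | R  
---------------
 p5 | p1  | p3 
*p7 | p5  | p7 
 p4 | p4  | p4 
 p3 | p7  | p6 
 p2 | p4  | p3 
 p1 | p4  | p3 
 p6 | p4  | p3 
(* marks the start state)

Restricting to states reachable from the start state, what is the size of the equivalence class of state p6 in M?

First remove the unreachable states {p2}; 6 states remain.
Start with accepting vs non-accepting: {p4,p5,p6,p7} | {p1,p3}.
Refine {p4,p5,p6,p7} on symbol L: members go to different blocks, giving {p4,p6,p7} and {p5}.
Split {p4,p6,p7} by δ(·,L) → {p4,p6} and {p7}.
Refine {p4,p6} on symbol R: members go to different blocks, giving {p4} and {p6}.
On input L, block {p1,p3} splits into {p1} and {p3}.
The partition is now stable with 6 blocks: {p4} | {p1} | {p5} | {p7} | {p6} | {p3}.
The equivalence class containing p6 is {p6}, of size 1.

1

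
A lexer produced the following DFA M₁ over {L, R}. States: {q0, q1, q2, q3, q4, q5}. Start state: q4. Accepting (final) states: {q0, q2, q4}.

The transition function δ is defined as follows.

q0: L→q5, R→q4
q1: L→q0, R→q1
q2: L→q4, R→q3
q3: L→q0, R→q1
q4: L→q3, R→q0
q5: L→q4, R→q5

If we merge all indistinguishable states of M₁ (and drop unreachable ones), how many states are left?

2

States {q2} cannot be reached from the start state, so discard them.
Start with accepting vs non-accepting: {q0,q4} | {q1,q3,q5}.
Stable partition: {q0,q4} | {q1,q3,q5} — 2 equivalence classes.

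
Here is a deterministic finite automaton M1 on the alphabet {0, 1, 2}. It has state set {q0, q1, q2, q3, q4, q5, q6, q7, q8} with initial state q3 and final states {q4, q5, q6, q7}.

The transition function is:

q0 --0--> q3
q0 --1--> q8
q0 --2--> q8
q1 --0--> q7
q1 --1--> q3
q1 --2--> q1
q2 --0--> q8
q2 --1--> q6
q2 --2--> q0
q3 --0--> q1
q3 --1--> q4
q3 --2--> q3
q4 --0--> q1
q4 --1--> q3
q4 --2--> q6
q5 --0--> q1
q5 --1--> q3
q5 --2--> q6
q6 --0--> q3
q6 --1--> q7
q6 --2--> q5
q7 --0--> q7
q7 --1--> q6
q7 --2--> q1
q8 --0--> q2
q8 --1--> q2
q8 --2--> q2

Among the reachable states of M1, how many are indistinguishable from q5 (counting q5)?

Reachable states from the start: {q1,q3,q4,q5,q6,q7}. Unreachable: {q0,q2,q8} — drop them.
P0 = {q4,q5,q6,q7} | {q1,q3}.
Split {q4,q5,q6,q7} by δ(·,0) → {q4,q5,q6} and {q7}.
Refine {q4,q5,q6} on symbol 1: members go to different blocks, giving {q4,q5} and {q6}.
On input 0, block {q1,q3} splits into {q1} and {q3}.
No further refinement is possible. Final partition (5 blocks): {q4,q5} | {q1} | {q7} | {q6} | {q3}.
The equivalence class containing q5 is {q4,q5}, of size 2.

2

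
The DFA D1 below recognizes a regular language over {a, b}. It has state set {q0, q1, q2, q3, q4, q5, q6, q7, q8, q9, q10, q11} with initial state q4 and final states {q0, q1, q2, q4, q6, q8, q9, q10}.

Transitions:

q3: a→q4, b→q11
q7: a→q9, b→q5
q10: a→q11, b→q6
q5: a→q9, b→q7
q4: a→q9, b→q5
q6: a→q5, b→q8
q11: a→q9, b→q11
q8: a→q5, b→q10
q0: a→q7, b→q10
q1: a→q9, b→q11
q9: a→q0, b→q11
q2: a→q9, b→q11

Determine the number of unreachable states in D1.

No path from q4 leads to q1, q2, q3; the other 9 states are all reachable.

3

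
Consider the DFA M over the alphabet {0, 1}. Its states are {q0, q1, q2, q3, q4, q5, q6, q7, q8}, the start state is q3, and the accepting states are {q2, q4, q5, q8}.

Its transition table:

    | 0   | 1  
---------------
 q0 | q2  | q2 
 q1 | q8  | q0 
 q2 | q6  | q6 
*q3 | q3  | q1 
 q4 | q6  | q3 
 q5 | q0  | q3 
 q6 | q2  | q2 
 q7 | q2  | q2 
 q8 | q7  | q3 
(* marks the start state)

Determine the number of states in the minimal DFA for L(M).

5

Reachable states from the start: {q0,q1,q2,q3,q6,q7,q8}. Unreachable: {q4,q5} — drop them.
Initial partition by acceptance: {q2,q8} | {q0,q1,q3,q6,q7}.
Split {q0,q1,q3,q6,q7} by δ(·,0) → {q0,q1,q6,q7} and {q3}.
Split {q2,q8} by δ(·,1) → {q2} and {q8}.
Refine {q0,q1,q6,q7} on symbol 0: members go to different blocks, giving {q0,q6,q7} and {q1}.
Stable partition: {q2} | {q0,q6,q7} | {q3} | {q8} | {q1} — 5 equivalence classes.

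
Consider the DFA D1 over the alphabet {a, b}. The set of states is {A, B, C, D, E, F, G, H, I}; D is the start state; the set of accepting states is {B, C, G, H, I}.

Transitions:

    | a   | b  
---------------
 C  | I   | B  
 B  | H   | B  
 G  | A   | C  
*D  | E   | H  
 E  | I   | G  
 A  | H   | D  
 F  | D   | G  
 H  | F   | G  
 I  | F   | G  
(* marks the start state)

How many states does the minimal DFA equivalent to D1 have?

Start with accepting vs non-accepting: {B,C,G,H,I} | {A,D,E,F}.
Split {B,C,G,H,I} by δ(·,a) → {G,H,I} and {B,C}.
Refine {G,H,I} on symbol b: members go to different blocks, giving {H,I} and {G}.
Split {A,D,E,F} by δ(·,a) → {A,E} and {D,F}.
Refine {A,E} on symbol b: members go to different blocks, giving {A} and {E}.
Refine {D,F} on symbol a: members go to different blocks, giving {D} and {F}.
The partition is now stable with 7 blocks: {H,I} | {A} | {B,C} | {G} | {D} | {E} | {F}.

7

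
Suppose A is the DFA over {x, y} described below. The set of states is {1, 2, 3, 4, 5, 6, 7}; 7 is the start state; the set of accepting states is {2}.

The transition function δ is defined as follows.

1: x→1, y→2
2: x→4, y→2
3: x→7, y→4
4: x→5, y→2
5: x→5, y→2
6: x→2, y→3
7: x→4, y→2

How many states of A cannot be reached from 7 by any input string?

No path from 7 leads to 1, 3, 6; the other 4 states are all reachable.

3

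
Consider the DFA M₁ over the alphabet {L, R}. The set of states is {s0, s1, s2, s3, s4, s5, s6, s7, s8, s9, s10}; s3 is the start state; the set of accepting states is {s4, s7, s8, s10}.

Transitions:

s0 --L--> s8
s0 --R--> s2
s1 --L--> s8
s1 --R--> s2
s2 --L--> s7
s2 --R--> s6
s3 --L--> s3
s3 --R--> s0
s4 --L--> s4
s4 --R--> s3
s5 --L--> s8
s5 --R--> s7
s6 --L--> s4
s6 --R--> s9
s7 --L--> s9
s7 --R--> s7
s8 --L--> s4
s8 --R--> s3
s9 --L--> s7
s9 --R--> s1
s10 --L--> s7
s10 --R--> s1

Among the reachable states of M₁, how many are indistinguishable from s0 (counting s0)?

3

Reachable states from the start: {s0,s1,s2,s3,s4,s6,s7,s8,s9}. Unreachable: {s5,s10} — drop them.
P0 = {s4,s7,s8} | {s0,s1,s2,s3,s6,s9}.
On input L, block {s4,s7,s8} splits into {s4,s8} and {s7}.
Refine {s0,s1,s2,s3,s6,s9} on symbol L: members go to different blocks, giving {s0,s1,s6} and {s2,s9} and {s3}.
Stable partition: {s4,s8} | {s0,s1,s6} | {s7} | {s2,s9} | {s3} — 5 equivalence classes.
State s0 belongs to the block {s0,s1,s6}, which has 3 states.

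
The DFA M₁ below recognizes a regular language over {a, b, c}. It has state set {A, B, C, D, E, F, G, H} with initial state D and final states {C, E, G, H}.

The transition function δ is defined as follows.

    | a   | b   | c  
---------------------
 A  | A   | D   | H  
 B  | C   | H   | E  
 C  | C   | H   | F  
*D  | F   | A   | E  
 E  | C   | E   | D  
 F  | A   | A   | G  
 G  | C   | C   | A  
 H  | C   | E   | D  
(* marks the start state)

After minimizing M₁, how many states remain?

2

Reachable states from the start: {A,C,D,E,F,G,H}. Unreachable: {B} — drop them.
Initial partition by acceptance: {C,E,G,H} | {A,D,F}.
No further refinement is possible. Final partition (2 blocks): {C,E,G,H} | {A,D,F}.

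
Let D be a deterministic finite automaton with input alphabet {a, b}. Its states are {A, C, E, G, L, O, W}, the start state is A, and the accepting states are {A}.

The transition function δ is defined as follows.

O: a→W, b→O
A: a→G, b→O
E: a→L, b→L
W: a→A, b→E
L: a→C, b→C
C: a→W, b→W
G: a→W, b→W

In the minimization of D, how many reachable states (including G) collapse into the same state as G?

Every state is reachable, so we keep all 7.
P0 = {A} | {C,E,G,L,O,W}.
Split {C,E,G,L,O,W} by δ(·,a) → {C,E,G,L,O} and {W}.
On input a, block {C,E,G,L,O} splits into {C,G,O} and {E,L}.
Refine {C,G,O} on symbol b: members go to different blocks, giving {C,G} and {O}.
Split {E,L} by δ(·,a) → {L} and {E}.
No further refinement is possible. Final partition (6 blocks): {A} | {C,G} | {W} | {L} | {O} | {E}.
State G belongs to the block {C,G}, which has 2 states.

2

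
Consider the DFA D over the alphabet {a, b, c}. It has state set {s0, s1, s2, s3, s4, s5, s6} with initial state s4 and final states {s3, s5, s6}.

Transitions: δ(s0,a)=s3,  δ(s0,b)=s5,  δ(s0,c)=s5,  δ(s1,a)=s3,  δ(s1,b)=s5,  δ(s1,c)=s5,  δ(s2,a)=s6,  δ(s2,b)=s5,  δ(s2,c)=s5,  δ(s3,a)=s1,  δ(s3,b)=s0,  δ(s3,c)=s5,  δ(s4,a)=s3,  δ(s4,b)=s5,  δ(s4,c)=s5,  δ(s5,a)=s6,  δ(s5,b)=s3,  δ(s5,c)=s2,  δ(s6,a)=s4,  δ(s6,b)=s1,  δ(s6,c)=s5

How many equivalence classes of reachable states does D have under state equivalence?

Initial partition by acceptance: {s3,s5,s6} | {s0,s1,s2,s4}.
Split {s3,s5,s6} by δ(·,a) → {s3,s6} and {s5}.
Stable partition: {s3,s6} | {s0,s1,s2,s4} | {s5} — 3 equivalence classes.

3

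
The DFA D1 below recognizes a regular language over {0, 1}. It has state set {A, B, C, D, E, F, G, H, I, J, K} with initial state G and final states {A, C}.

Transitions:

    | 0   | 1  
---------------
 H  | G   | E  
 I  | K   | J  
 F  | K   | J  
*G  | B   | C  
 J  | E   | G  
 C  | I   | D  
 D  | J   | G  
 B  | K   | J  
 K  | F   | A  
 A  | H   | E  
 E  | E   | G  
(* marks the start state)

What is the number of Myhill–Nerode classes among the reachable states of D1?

4

Initial partition by acceptance: {A,C} | {B,D,E,F,G,H,I,J,K}.
On input 1, block {B,D,E,F,G,H,I,J,K} splits into {B,D,E,F,H,I,J} and {G,K}.
Refine {B,D,E,F,H,I,J} on symbol 0: members go to different blocks, giving {B,F,H,I} and {D,E,J}.
Stable partition: {A,C} | {B,F,H,I} | {G,K} | {D,E,J} — 4 equivalence classes.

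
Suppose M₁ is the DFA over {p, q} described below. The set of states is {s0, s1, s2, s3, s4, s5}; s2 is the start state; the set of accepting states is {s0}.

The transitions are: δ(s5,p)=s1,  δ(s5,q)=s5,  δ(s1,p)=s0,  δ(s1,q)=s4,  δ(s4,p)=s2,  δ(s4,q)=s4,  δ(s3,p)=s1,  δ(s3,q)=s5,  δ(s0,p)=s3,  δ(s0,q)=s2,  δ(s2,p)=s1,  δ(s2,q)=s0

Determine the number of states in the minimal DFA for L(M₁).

Start with accepting vs non-accepting: {s0} | {s1,s2,s3,s4,s5}.
On input p, block {s1,s2,s3,s4,s5} splits into {s2,s3,s4,s5} and {s1}.
Split {s2,s3,s4,s5} by δ(·,p) → {s2,s3,s5} and {s4}.
On input q, block {s2,s3,s5} splits into {s3,s5} and {s2}.
No further refinement is possible. Final partition (5 blocks): {s0} | {s3,s5} | {s1} | {s4} | {s2}.

5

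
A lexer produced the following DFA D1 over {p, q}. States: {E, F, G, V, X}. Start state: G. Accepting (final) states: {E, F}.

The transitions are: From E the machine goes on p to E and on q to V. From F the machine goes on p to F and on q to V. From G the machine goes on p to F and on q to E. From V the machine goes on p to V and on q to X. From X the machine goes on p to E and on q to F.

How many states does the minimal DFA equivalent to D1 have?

Every state is reachable, so we keep all 5.
Initial partition by acceptance: {E,F} | {G,V,X}.
Split {G,V,X} by δ(·,p) → {G,X} and {V}.
No further refinement is possible. Final partition (3 blocks): {E,F} | {G,X} | {V}.

3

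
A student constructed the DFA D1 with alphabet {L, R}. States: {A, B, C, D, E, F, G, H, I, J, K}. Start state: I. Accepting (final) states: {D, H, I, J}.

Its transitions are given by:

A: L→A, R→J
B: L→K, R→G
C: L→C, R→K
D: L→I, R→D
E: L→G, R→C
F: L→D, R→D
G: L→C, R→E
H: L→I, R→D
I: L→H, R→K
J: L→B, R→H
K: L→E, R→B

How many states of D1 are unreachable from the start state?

3

Starting at I and following transitions, the reachable set is {B, C, D, E, G, H, I, K}. That leaves A, F, J unreachable — 3 in total.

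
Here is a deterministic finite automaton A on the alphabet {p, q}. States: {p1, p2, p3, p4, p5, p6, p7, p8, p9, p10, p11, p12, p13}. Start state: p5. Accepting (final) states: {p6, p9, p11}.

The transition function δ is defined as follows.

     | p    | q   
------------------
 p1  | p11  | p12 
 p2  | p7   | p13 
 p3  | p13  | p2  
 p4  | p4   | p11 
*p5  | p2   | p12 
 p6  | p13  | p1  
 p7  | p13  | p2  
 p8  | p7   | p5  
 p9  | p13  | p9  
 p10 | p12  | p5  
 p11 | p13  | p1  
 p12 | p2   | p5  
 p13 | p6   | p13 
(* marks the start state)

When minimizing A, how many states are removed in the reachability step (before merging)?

5

Starting at p5 and following transitions, the reachable set is {p1, p2, p5, p6, p7, p11, p12, p13}. That leaves p3, p4, p8, p9, p10 unreachable — 5 in total.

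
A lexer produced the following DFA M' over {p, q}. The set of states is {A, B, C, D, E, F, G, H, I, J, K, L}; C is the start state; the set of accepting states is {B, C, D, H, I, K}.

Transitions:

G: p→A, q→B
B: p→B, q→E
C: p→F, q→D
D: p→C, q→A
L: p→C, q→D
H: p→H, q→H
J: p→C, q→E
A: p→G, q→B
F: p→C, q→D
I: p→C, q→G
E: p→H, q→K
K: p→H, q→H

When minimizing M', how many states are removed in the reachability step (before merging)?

3

BFS from C reaches {A, B, C, D, E, F, G, H, K}; the 3 state(s) I, J, L are never visited.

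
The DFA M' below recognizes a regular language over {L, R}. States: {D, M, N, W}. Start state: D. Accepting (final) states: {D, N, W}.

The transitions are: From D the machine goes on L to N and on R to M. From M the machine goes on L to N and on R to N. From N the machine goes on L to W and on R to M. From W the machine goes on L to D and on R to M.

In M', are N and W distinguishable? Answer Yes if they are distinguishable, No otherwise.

Start with accepting vs non-accepting: {D,N,W} | {M}.
Stable partition: {D,N,W} | {M} — 2 equivalence classes.
N and W lie in the same block of the stable partition, so they are equivalent — no string distinguishes them.

No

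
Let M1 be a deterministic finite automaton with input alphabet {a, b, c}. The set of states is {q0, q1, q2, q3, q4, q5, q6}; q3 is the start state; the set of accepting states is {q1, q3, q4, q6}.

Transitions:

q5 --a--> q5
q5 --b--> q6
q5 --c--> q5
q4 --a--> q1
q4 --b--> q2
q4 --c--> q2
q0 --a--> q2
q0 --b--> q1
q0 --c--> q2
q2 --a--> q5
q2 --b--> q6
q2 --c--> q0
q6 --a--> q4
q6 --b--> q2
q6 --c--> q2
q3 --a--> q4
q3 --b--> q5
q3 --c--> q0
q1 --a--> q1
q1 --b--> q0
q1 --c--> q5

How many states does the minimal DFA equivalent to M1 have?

All states are reachable from the start state.
P0 = {q1,q3,q4,q6} | {q0,q2,q5}.
The partition is now stable with 2 blocks: {q1,q3,q4,q6} | {q0,q2,q5}.

2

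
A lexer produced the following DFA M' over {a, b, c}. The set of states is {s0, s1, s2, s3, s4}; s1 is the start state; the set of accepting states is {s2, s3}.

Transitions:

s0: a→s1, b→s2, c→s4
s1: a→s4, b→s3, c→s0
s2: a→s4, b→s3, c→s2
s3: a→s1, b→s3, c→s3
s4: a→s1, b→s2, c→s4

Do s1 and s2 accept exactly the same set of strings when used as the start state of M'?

No

Start with accepting vs non-accepting: {s2,s3} | {s0,s1,s4}.
The partition is now stable with 2 blocks: {s2,s3} | {s0,s1,s4}.
s1 and s2 end up in different blocks, so they are distinguishable. For instance, the string 'ε' is accepted from only s2.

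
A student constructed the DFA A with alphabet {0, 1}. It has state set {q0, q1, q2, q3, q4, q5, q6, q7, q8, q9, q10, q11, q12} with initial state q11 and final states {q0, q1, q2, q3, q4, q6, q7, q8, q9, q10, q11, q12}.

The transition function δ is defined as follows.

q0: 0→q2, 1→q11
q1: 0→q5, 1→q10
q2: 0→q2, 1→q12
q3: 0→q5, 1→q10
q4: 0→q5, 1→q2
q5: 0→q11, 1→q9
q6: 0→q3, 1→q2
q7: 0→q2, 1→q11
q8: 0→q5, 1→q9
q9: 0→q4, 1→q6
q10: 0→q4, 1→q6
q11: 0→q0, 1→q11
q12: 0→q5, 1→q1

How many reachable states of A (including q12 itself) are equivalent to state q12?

1

States {q7,q8} cannot be reached from the start state, so discard them.
Start with accepting vs non-accepting: {q0,q1,q2,q3,q4,q6,q9,q10,q11,q12} | {q5}.
Split {q0,q1,q2,q3,q4,q6,q9,q10,q11,q12} by δ(·,0) → {q0,q2,q6,q9,q10,q11} and {q1,q3,q4,q12}.
Refine {q0,q2,q6,q9,q10,q11} on symbol 0: members go to different blocks, giving {q0,q2,q11} and {q6,q9,q10}.
Split {q0,q2,q11} by δ(·,1) → {q0,q11} and {q2}.
On input 0, block {q0,q11} splits into {q0} and {q11}.
Split {q1,q3,q4,q12} by δ(·,1) → {q1,q3} and {q4} and {q12}.
Split {q6,q9,q10} by δ(·,0) → {q9,q10} and {q6}.
No further refinement is possible. Final partition (9 blocks): {q0} | {q5} | {q1,q3} | {q9,q10} | {q2} | {q11} | {q4} | {q12} | {q6}.
State q12 belongs to the block {q12}, which has 1 states.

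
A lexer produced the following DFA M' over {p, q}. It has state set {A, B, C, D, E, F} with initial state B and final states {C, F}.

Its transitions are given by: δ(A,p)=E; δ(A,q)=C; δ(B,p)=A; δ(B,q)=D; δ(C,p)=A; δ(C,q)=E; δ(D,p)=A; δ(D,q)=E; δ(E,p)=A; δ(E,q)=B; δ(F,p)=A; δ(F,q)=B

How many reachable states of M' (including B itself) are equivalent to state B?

3

Reachable states from the start: {A,B,C,D,E}. Unreachable: {F} — drop them.
Initial partition by acceptance: {C} | {A,B,D,E}.
Split {A,B,D,E} by δ(·,q) → {B,D,E} and {A}.
Stable partition: {C} | {B,D,E} | {A} — 3 equivalence classes.
State B belongs to the block {B,D,E}, which has 3 states.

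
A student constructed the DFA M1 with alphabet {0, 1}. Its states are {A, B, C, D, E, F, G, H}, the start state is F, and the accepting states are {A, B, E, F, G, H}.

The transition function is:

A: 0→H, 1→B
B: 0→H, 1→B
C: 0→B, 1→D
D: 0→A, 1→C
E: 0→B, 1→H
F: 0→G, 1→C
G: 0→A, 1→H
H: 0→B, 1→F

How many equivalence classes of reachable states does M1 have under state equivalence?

5

States {E} cannot be reached from the start state, so discard them.
P0 = {A,B,F,G,H} | {C,D}.
Refine {A,B,F,G,H} on symbol 1: members go to different blocks, giving {A,B,G,H} and {F}.
Refine {A,B,G,H} on symbol 1: members go to different blocks, giving {A,B,G} and {H}.
Split {A,B,G} by δ(·,0) → {A,B} and {G}.
Stable partition: {A,B} | {C,D} | {F} | {H} | {G} — 5 equivalence classes.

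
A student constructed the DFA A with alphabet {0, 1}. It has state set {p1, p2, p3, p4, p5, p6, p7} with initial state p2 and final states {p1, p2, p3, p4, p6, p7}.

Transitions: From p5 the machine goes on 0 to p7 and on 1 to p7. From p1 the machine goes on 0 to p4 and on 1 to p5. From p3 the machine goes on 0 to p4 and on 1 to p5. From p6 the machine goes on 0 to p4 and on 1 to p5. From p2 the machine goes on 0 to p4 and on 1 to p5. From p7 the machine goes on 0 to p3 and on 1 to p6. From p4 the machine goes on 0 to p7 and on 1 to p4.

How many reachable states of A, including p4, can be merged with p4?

States {p1} cannot be reached from the start state, so discard them.
Start with accepting vs non-accepting: {p2,p3,p4,p6,p7} | {p5}.
On input 1, block {p2,p3,p4,p6,p7} splits into {p2,p3,p6} and {p4,p7}.
On input 0, block {p4,p7} splits into {p4} and {p7}.
Stable partition: {p2,p3,p6} | {p5} | {p4} | {p7} — 4 equivalence classes.
The equivalence class containing p4 is {p4}, of size 1.

1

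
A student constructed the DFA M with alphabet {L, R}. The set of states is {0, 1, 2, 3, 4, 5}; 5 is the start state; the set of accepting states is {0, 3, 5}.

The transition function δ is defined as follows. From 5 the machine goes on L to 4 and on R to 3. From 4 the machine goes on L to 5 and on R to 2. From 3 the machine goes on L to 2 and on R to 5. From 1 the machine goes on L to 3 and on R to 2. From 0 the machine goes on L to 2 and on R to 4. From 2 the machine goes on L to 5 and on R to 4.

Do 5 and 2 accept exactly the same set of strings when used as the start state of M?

Reachable states from the start: {2,3,4,5}. Unreachable: {0,1} — drop them.
Start with accepting vs non-accepting: {3,5} | {2,4}.
The partition is now stable with 2 blocks: {3,5} | {2,4}.
5 and 2 end up in different blocks, so they are distinguishable. For instance, the string 'ε' is accepted from only 5.

No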